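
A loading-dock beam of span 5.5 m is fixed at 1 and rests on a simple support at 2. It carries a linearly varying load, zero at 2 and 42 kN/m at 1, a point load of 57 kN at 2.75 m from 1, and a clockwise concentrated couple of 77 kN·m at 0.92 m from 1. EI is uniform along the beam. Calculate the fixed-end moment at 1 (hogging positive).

M_1 = 185.1 kN·m

Remove the prop at 2; the released (primary) structure is a cantilever built in at 1.
Primary-structure tip deflection at 2 by superposition:
  triangular load, peak 42 at the fixed end: w₀L⁴/(30EI) = 1281/EI
  point load 57 at a = 2.75: Pa²(3L − a)/(6EI) = 987.9/EI
  clockwise couple 77 at a = 0.92: M₀a(2L − a)/(2EI) = 357/EI
  δ_0 = 2626/EI
Tip deflection under a unit load at 2: L³/(3EI) = 55.46/EI.
Compatibility at 2: δ_0 − R_2·δ_{22} = 0, so R_2 = 2626/55.46 = 47.35 kN.
Moment equilibrium about 1: M_1 = Σ(load moments about 1) − R_2·L = 445.5 − 47.35×5.5 = 185.1 kN·m.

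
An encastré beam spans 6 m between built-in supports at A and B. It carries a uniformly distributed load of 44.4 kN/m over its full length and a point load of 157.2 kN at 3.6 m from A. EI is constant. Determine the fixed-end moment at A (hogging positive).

M_A = 223.7 kN·m

Take the two fixed-end moments M_A, M_B as redundants; the released structure is the simple span AB.
Simple-span end rotations at A and B under the given loads:
  at A: UDL 44.4: wL³/(24EI) = 399.6/EI
  at B: UDL 44.4: wL³/(24EI) = 399.6/EI
  at A: point load 157.2 at a = 3.6: Pab(L + b)/(6LEI) = 316.9/EI
  at B: point load 157.2 at a = 3.6: Pab(L + a)/(6LEI) = 362.2/EI
  θ_A0 = 716.5/EI,  θ_B0 = 761.8/EI
Flexibility coefficients: a unit moment at one end gives L/(3EI) there and L/(6EI) at the far end, so f₁₁ = f₂₂ = 2/EI and f₁₂ = f₂₁ = 1/EI.
Compatibility — zero rotation at each built-in end:
  2 M_A + 1 M_B = 716.5
  1 M_A + 2 M_B = 761.8
Solving the pair gives M_A = 223.7 kN·m and M_B = 269 kN·m (hogging).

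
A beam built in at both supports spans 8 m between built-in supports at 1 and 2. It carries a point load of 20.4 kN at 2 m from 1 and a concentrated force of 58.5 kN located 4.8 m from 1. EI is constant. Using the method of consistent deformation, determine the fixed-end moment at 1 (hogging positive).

Take the two fixed-end moments M_1, M_2 as redundants; the released structure is the simple span 12.
End rotations of the released simple span under the applied load (×1/EI):
  at 1: point load 20.4 at a = 2: Pab(L + b)/(6LEI) = 71.4/EI
  at 2: point load 20.4 at a = 2: Pab(L + a)/(6LEI) = 51/EI
  at 1: point load 58.5 at a = 4.8: Pab(L + b)/(6LEI) = 209.7/EI
  at 2: point load 58.5 at a = 4.8: Pab(L + a)/(6LEI) = 239.6/EI
  θ_10 = 281.1/EI,  θ_20 = 290.6/EI
Flexibility coefficients: a unit moment at one end gives L/(3EI) there and L/(6EI) at the far end, so f₁₁ = f₂₂ = 2.667/EI and f₁₂ = f₂₁ = 1.333/EI.
Compatibility — zero rotation at each built-in end:
  2.667 M_1 + 1.333 M_2 = 281.1
  1.333 M_1 + 2.667 M_2 = 290.6
Solving the pair gives M_1 = 67.88 kN·m and M_2 = 75.04 kN·m (hogging).

M_1 = 67.88 kN·m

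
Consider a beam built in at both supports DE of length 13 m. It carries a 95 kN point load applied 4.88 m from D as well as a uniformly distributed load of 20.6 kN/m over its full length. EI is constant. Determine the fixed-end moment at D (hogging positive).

Take the two fixed-end moments M_D, M_E as redundants; the released structure is the simple span DE.
End rotations of the released simple span under the applied load (×1/EI):
  at D: point load 95 at a = 4.88: Pab(L + b)/(6LEI) = 1019/EI
  at E: point load 95 at a = 4.88: Pab(L + a)/(6LEI) = 862.9/EI
  at D: UDL 20.6: wL³/(24EI) = 1886/EI
  at E: UDL 20.6: wL³/(24EI) = 1886/EI
  θ_D0 = 2905/EI,  θ_E0 = 2749/EI
Flexibility coefficients: a unit moment at one end gives L/(3EI) there and L/(6EI) at the far end, so f₁₁ = f₂₂ = 4.333/EI and f₁₂ = f₂₁ = 2.167/EI.
Compatibility — zero rotation at each built-in end:
  4.333 M_D + 2.167 M_E = 2905
  2.167 M_D + 4.333 M_E = 2749
Solving the pair gives M_D = 471 kN·m and M_E = 398.8 kN·m (hogging).

M_D = 471 kN·m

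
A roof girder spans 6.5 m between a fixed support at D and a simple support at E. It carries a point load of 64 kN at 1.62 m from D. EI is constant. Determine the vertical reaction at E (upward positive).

Take the reaction at E as the redundant and release it; the primary structure is a cantilever fixed at D.
Downward deflection at the released point E due to the loads:
  point load 64 at a = 1.62: Pa²(3L − a)/(6EI) = 500.5/EI
Flexibility coefficient — unit upward force at E: δ_{EE} = L³/(3EI) = 91.54/EI.
The prop prevents deflection at E: R_E = δ_0/δ_{EE} = 500.5/91.54 = 5.468 kN.

R_E = 5.468 kN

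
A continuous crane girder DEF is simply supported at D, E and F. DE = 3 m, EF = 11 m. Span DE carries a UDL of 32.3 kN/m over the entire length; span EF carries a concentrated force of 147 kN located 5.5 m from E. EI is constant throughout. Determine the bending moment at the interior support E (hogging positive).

M_E = 246 kN·m

Take M_E as the redundant. Released structure: two simple spans DE and EF with a hinge at E.
End slopes at the hinge E, treating each span as simply supported:
  span DE: UDL 32.3: wL³/(24EI) = 36.34/EI
  span EF: point load 147 at a = 5.5: Pab(L + b)/(6LEI) = 1112/EI
  relative rotation θ_0 = (36.34 + 1112)/EI = 1148/EI
A unit hogging moment at E produces rotation L₁/(3EI) + L₂/(3EI) = 4.667/EI.
Slope continuity at E: θ_0 = M_E·4.667/EI, so M_E = 1148/4.667 = 246 kN·m (hogging).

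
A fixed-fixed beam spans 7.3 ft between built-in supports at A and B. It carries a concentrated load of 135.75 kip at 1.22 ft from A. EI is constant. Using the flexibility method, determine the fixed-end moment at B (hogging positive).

Take the two fixed-end moments M_A, M_B as redundants; the released structure is the simple span AB.
End rotations of the released simple span under the applied load (×1/EI):
  at A: point load 135.75 at a = 1.22: Pab(L + b)/(6LEI) = 307.6/EI
  at B: point load 135.75 at a = 1.22: Pab(L + a)/(6LEI) = 195.9/EI
  θ_A0 = 307.6/EI,  θ_B0 = 195.9/EI
Flexibility coefficients: a unit moment at one end gives L/(3EI) there and L/(6EI) at the far end, so f₁₁ = f₂₂ = 2.433/EI and f₁₂ = f₂₁ = 1.217/EI.
Compatibility — zero rotation at each built-in end:
  2.433 M_A + 1.217 M_B = 307.6
  1.217 M_A + 2.433 M_B = 195.9
Solving the pair gives M_A = 114.9 kip·ft and M_B = 23.05 kip·ft (hogging).

M_B = 23.05 kip·ft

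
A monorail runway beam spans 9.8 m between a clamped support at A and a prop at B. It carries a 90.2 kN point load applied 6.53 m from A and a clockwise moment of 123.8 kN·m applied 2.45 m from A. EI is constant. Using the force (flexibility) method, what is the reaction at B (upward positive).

Take the reaction at B as the redundant and release it; the primary structure is a cantilever fixed at A.
Free-end deflection of the primary structure under the applied loading (downward +):
  point load 90.2 at a = 6.53: Pa²(3L − a)/(6EI) = 14660/EI
  clockwise couple 123.8 at a = 2.45: M₀a(2L − a)/(2EI) = 2601/EI
  δ_0 = 17261/EI
Flexibility coefficient — unit upward force at B: δ_{BB} = L³/(3EI) = 313.7/EI.
Compatibility at B: δ_0 − R_B·δ_{BB} = 0, so R_B = 17261/313.7 = 55.02 kN.

R_B = 55.02 kN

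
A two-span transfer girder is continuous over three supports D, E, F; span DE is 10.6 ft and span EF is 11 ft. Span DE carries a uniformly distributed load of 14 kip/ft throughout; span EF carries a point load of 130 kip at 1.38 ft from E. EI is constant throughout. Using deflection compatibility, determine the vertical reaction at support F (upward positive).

Release continuity at E by inserting a hinge; the redundant is the internal moment M_E. The primary structure is two simply-supported spans DE and EF.
Rotations at E on the released spans (each span's end-slope, ×1/EI):
  span DE: UDL 14: wL³/(24EI) = 694.8/EI
  span EF: point load 130 at a = 1.38: Pab(L + b)/(6LEI) = 539.2/EI
  relative rotation θ_0 = (694.8 + 539.2)/EI = 1234/EI
A unit hogging moment at E produces rotation L₁/(3EI) + L₂/(3EI) = 7.2/EI.
Slope continuity at E: θ_0 = M_E·7.2/EI, so M_E = 1234/7.2 = 171.4 kip·ft (hogging).
Span EF, ΣM about F: R_E^{EF}·11 = 1251 + 171.4, so R_E^{EF} = 129.3 kip and R_F = 130 − 129.3 = 0.7289 kip.

R_F = 0.7289 kip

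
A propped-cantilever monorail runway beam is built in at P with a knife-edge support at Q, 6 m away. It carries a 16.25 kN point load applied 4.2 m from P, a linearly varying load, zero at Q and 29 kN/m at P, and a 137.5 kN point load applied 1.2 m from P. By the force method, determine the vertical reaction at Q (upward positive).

Take the reaction at Q as the redundant and release it; the primary structure is a cantilever fixed at P.
Primary-structure tip deflection at Q by superposition:
  point load 16.25 at a = 4.2: Pa²(3L − a)/(6EI) = 659.3/EI
  triangular load, peak 29 at the fixed end: w₀L⁴/(30EI) = 1253/EI
  point load 137.5 at a = 1.2: Pa²(3L − a)/(6EI) = 554.4/EI
  δ_0 = 2466/EI
Tip deflection under a unit load at Q: L³/(3EI) = 72/EI.
The prop prevents deflection at Q: R_Q = δ_0/δ_{QQ} = 2466/72 = 34.26 kN.

R_Q = 34.26 kN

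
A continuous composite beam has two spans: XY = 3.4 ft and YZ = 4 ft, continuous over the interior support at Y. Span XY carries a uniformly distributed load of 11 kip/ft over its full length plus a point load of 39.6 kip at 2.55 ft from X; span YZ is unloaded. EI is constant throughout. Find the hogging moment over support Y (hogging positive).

M_Y = 17.45 kip·ft

Insert a hinge at Y; M_Y is the redundant, and each span becomes simply supported.
Rotations at Y on the released spans (each span's end-slope, ×1/EI):
  span XY: UDL 11: wL³/(24EI) = 18.01/EI
  span XY: point load 39.6 at a = 2.55: Pab(L + a)/(6LEI) = 25.03/EI
  relative rotation θ_0 = (43.05 + 0)/EI = 43.05/EI
A unit hogging moment at Y produces rotation L₁/(3EI) + L₂/(3EI) = 2.467/EI.
Compatibility: M_Y·(L₁+L₂)/(3EI) = θ_0, giving M_Y = 17.45 kip·ft (hogging).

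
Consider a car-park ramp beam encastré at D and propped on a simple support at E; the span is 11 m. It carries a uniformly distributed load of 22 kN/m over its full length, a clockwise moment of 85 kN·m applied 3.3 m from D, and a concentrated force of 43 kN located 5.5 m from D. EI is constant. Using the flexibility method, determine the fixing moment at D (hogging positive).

M_D = 441.4 kN·m

Choose R_E as the redundant. The primary structure is the cantilever fixed at D.
Deflection at E on the released cantilever, summing each load's contribution:
  UDL 22: wL⁴/(8EI) = 40263/EI
  clockwise couple 85 at a = 3.3: M₀a(2L − a)/(2EI) = 2623/EI
  point load 43 at a = 5.5: Pa²(3L − a)/(6EI) = 5962/EI
  δ_0 = 48847/EI
Flexibility coefficient — unit upward force at E: δ_{EE} = L³/(3EI) = 443.7/EI.
Compatibility at E: δ_0 − R_E·δ_{EE} = 0, so R_E = 48847/443.7 = 110.1 kN.
Moment equilibrium about D: M_D = Σ(load moments about D) − R_E·L = 1652 − 110.1×11 = 441.4 kN·m.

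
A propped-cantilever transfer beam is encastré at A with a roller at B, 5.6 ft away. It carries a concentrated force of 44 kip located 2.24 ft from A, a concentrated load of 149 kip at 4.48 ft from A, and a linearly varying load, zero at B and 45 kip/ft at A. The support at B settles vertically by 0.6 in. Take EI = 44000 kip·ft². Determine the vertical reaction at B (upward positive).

Take the reaction at B as the redundant and release it; the primary structure is a cantilever fixed at A.
Free-end deflection of the primary structure under the applied loading (downward +):
  point load 44 at a = 2.24: Pa²(3L − a)/(6EI) = 535.7/EI
  point load 149 at a = 4.48: Pa²(3L − a)/(6EI) = 6140/EI
  triangular load, peak 45 at the fixed end: w₀L⁴/(30EI) = 1475/EI
  δ_0 = 8151/EI
Flexibility coefficient — unit upward force at B: δ_{BB} = L³/(3EI) = 58.54/EI.
With EI = 44000 kip·ft²: δ_0 = 0.18526 ft and δ_{BB} = 0.00133 ft/kip.
Compatibility — the beam at B must follow the support down by 0.05 ft: δ_0 − R_B·δ_{BB} = 0.05, so R_B = (0.18526 − 0.05)/0.00133 = 101.7 kip.

R_B = 101.7 kip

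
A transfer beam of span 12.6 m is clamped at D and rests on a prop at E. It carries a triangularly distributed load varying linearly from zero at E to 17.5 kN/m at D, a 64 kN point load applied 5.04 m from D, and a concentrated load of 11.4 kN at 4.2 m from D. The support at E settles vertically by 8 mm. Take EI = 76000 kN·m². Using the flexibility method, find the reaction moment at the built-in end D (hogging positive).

M_D = 378.1 kN·m

Remove the prop at E; the released (primary) structure is a cantilever built in at D.
Primary-structure tip deflection at E by superposition:
  triangular load, peak 17.5 at the fixed end: w₀L⁴/(30EI) = 14703/EI
  point load 64 at a = 5.04: Pa²(3L − a)/(6EI) = 8876/EI
  point load 11.4 at a = 4.2: Pa²(3L − a)/(6EI) = 1126/EI
  δ_0 = 24705/EI
Tip deflection under a unit load at E: L³/(3EI) = 666.8/EI.
With EI = 76000 kN·m²: δ_0 = 0.32507 m and δ_{EE} = 0.008774 m/kN.
Compatibility — the beam at E must follow the support down by 0.008 m: δ_0 − R_E·δ_{EE} = 0.008, so R_E = (0.32507 − 0.008)/0.008774 = 36.14 kN.
Moment equilibrium about D: M_D = Σ(load moments about D) − R_E·L = 833.5 − 36.14×12.6 = 378.1 kN·m.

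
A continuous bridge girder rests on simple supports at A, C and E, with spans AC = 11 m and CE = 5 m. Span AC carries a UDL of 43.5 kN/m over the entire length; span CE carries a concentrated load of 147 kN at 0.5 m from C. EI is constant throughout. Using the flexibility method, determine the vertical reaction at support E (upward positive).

Take M_C as the redundant. Released structure: two simple spans AC and CE with a hinge at C.
Discontinuity in slope at C on the released structure — sum the simple-span end rotations:
  span AC: UDL 43.5: wL³/(24EI) = 2412/EI
  span CE: point load 147 at a = 0.5: Pab(L + b)/(6LEI) = 104.7/EI
  relative rotation θ_0 = (2412 + 104.7)/EI = 2517/EI
A unit hogging moment at C produces rotation L₁/(3EI) + L₂/(3EI) = 5.333/EI.
Compatibility: M_C·(L₁+L₂)/(3EI) = θ_0, giving M_C = 472 kN·m (hogging).
Span CE, ΣM about E: R_C^{CE}·5 = 661.5 + 472, so R_C^{CE} = 226.7 kN and R_E = 147 − 226.7 = -79.69 kN.

R_E = -79.69 kN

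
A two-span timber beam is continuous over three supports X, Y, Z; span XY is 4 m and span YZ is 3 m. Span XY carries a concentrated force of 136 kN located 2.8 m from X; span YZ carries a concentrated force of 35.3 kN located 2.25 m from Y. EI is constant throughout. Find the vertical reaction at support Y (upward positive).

Release continuity at Y by inserting a hinge; the redundant is the internal moment M_Y. The primary structure is two simply-supported spans XY and YZ.
End slopes at the hinge Y, treating each span as simply supported:
  span XY: point load 136 at a = 2.8: Pab(L + a)/(6LEI) = 129.5/EI
  span YZ: point load 35.3 at a = 2.25: Pab(L + b)/(6LEI) = 12.41/EI
  relative rotation θ_0 = (129.5 + 12.41)/EI = 141.9/EI
A unit hogging moment at Y produces rotation L₁/(3EI) + L₂/(3EI) = 2.333/EI.
Slope continuity at Y: θ_0 = M_Y·2.333/EI, so M_Y = 141.9/2.333 = 60.81 kN·m (hogging).
Span XY, ΣM about X with M_Y applied at Y: R_Y^{XY}·4 = 380.8 + 60.81, so R_Y^{XY} = 110.4 kN and R_X = 136 − 110.4 = 25.6 kN.
Span YZ, ΣM about Z: R_Y^{YZ}·3 = 26.48 + 60.81, so R_Y^{YZ} = 29.09 kN and R_Z = 35.3 − 29.09 = 6.206 kN.
R_Y = 110.4 + 29.09 = 139.5 kN.

R_Y = 139.5 kN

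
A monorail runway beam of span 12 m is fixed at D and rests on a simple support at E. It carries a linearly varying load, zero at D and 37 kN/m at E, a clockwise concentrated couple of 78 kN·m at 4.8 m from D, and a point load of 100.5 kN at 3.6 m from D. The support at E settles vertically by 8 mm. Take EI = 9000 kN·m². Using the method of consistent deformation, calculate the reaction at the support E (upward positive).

Remove the prop at E; the released (primary) structure is a cantilever built in at D.
Deflection at E on the released cantilever, summing each load's contribution:
  triangular load, peak 37 at the free end: 11w₀L⁴/(120EI) = 70330/EI
  clockwise couple 78 at a = 4.8: M₀a(2L − a)/(2EI) = 3594/EI
  point load 100.5 at a = 3.6: Pa²(3L − a)/(6EI) = 7033/EI
  δ_0 = 80957/EI
Tip deflection under a unit load at E: L³/(3EI) = 576/EI.
With EI = 9000 kN·m²: δ_0 = 8.9952 m and δ_{EE} = 0.064 m/kN.
Compatibility — the beam at E must follow the support down by 0.008 m: δ_0 − R_E·δ_{EE} = 0.008, so R_E = (8.9952 − 0.008)/0.064 = 140.4 kN.

R_E = 140.4 kN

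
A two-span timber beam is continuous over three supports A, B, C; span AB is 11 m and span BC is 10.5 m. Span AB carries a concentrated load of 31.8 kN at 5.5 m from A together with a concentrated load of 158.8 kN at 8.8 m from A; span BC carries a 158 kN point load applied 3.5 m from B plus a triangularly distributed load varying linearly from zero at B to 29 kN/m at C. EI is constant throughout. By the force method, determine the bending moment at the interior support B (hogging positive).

Insert a hinge at B; M_B is the redundant, and each span becomes simply supported.
Rotations at B on the released spans (each span's end-slope, ×1/EI):
  span AB: point load 31.8 at a = 5.5: Pab(L + a)/(6LEI) = 240.5/EI
  span AB: point load 158.8 at a = 8.8: Pab(L + a)/(6LEI) = 922.3/EI
  span BC: point load 158 at a = 3.5: Pab(L + b)/(6LEI) = 1075/EI
  span BC: triangular load, peak 29: 7w₀L³/(360EI) = 652.8/EI
  relative rotation θ_0 = (1163 + 1728)/EI = 2891/EI
A unit hogging moment at B produces rotation L₁/(3EI) + L₂/(3EI) = 7.167/EI.
Slope continuity at B: θ_0 = M_B·7.167/EI, so M_B = 2891/7.167 = 403.4 kN·m (hogging).

M_B = 403.4 kN·m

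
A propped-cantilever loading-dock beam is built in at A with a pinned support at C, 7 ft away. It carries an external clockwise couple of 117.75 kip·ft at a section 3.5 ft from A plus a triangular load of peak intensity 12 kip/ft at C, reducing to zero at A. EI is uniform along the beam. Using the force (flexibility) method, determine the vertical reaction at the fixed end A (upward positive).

R_A = -0.02411 kip

Choose R_C as the redundant. The primary structure is the cantilever fixed at A.
Downward deflection at the released point C due to the loads:
  clockwise couple 117.75 at a = 3.5: M₀a(2L − a)/(2EI) = 2164/EI
  triangular load, peak 12 at the free end: 11w₀L⁴/(120EI) = 2641/EI
  δ_0 = 4805/EI
Tip deflection under a unit load at C: L³/(3EI) = 114.3/EI.
Compatibility at C: δ_0 − R_C·δ_{CC} = 0, so R_C = 4805/114.3 = 42.02 kip.
Vertical equilibrium: R_A = ΣP − R_C = 42 − 42.02 = -0.02411 kip.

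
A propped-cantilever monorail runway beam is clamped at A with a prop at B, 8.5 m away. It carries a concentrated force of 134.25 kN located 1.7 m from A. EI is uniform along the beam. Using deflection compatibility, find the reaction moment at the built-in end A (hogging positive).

Take the reaction at B as the redundant and release it; the primary structure is a cantilever fixed at A.
Primary-structure tip deflection at B by superposition:
  point load 134.25 at a = 1.7: Pa²(3L − a)/(6EI) = 1539/EI
Flexibility coefficient — unit upward force at B: δ_{BB} = L³/(3EI) = 204.7/EI.
The prop prevents deflection at B: R_B = δ_0/δ_{BB} = 1539/204.7 = 7.518 kN.
Moment equilibrium about A: M_A = Σ(load moments about A) − R_B·L = 228.2 − 7.518×8.5 = 164.3 kN·m.

M_A = 164.3 kN·m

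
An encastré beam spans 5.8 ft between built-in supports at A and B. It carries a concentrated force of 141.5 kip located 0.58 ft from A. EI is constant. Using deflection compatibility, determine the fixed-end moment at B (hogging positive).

Release both end moments; the primary structure is a simply-supported span AB with redundants M_A and M_B.
End rotations of the released simple span under the applied load (×1/EI):
  at A: point load 141.5 at a = 0.58: Pab(L + b)/(6LEI) = 135.7/EI
  at B: point load 141.5 at a = 0.58: Pab(L + a)/(6LEI) = 78.54/EI
  θ_A0 = 135.7/EI,  θ_B0 = 78.54/EI
Flexibility coefficients: a unit moment at one end gives L/(3EI) there and L/(6EI) at the far end, so f₁₁ = f₂₂ = 1.933/EI and f₁₂ = f₂₁ = 0.9667/EI.
Compatibility — zero rotation at each built-in end:
  1.933 M_A + 0.9667 M_B = 135.7
  0.9667 M_A + 1.933 M_B = 78.54
Solving the pair gives M_A = 66.48 kip·ft and M_B = 7.386 kip·ft (hogging).

M_B = 7.386 kip·ft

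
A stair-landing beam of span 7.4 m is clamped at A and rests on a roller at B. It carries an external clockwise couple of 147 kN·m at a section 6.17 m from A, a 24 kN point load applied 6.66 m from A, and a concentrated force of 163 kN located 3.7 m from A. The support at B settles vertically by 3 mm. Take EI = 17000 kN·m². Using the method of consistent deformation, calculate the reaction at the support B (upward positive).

R_B = 99.95 kN

Take the reaction at B as the redundant and release it; the primary structure is a cantilever fixed at A.
Primary-structure tip deflection at B by superposition:
  clockwise couple 147 at a = 6.17: M₀a(2L − a)/(2EI) = 3914/EI
  point load 24 at a = 6.66: Pa²(3L − a)/(6EI) = 2757/EI
  point load 163 at a = 3.7: Pa²(3L − a)/(6EI) = 6880/EI
  δ_0 = 13551/EI
Tip deflection under a unit load at B: L³/(3EI) = 135.1/EI.
With EI = 17000 kN·m²: δ_0 = 0.79713 m and δ_{BB} = 0.007946 m/kN.
Compatibility — the beam at B must follow the support down by 0.003 m: δ_0 − R_B·δ_{BB} = 0.003, so R_B = (0.79713 − 0.003)/0.007946 = 99.95 kN.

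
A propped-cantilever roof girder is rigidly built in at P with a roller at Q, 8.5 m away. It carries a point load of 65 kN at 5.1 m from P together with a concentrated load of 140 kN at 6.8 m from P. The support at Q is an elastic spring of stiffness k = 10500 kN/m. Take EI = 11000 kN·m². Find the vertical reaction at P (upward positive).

R_P = 79 kN

Take the reaction at Q as the redundant and release it; the primary structure is a cantilever fixed at P.
Free-end deflection of the primary structure under the applied loading (downward +):
  point load 65 at a = 5.1: Pa²(3L − a)/(6EI) = 5748/EI
  point load 140 at a = 6.8: Pa²(3L − a)/(6EI) = 20176/EI
  δ_0 = 25924/EI
Flexibility coefficient — unit upward force at Q: δ_{QQ} = L³/(3EI) = 204.7/EI.
With EI = 11000 kN·m²: δ_0 = 2.3568 m and δ_{QQ} = 0.01861 m/kN.
Compatibility — the spring shortens by R_Q/k under the reaction it provides: δ_0 − R_Q·δ_{QQ} = R_Q/k. With 1/k = 0.000095 m/kN, R_Q = δ_0 / (δ_{QQ} + 1/k) = 2.3568 / (0.01861 + 0.000095) = 126 kN.
Vertical equilibrium: R_P = ΣP − R_Q = 205 − 126 = 79 kN.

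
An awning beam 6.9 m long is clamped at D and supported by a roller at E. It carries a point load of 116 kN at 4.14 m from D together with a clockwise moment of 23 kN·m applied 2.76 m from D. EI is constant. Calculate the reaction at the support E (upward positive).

R_E = 53.31 kN

Take the reaction at E as the redundant and release it; the primary structure is a cantilever fixed at D.
Free-end deflection of the primary structure under the applied loading (downward +):
  point load 116 at a = 4.14: Pa²(3L − a)/(6EI) = 5487/EI
  clockwise couple 23 at a = 2.76: M₀a(2L − a)/(2EI) = 350.4/EI
  δ_0 = 5838/EI
Flexibility coefficient — unit upward force at E: δ_{EE} = L³/(3EI) = 109.5/EI.
Compatibility at E: δ_0 − R_E·δ_{EE} = 0, so R_E = 5838/109.5 = 53.31 kN.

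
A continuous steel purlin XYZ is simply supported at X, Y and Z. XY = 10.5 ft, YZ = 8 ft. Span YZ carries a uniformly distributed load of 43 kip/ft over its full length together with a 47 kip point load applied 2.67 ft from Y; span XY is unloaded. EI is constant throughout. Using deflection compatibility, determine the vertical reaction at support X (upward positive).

R_X = -17.04 kip

Take M_Y as the redundant. Released structure: two simple spans XY and YZ with a hinge at Y.
Discontinuity in slope at Y on the released structure — sum the simple-span end rotations:
  span YZ: UDL 43: wL³/(24EI) = 917.3/EI
  span YZ: point load 47 at a = 2.67: Pab(L + b)/(6LEI) = 185.7/EI
  relative rotation θ_0 = (0 + 1103)/EI = 1103/EI
A unit hogging moment at Y produces rotation L₁/(3EI) + L₂/(3EI) = 6.167/EI.
Compatibility: M_Y·(L₁+L₂)/(3EI) = θ_0, giving M_Y = 178.9 kip·ft (hogging).
Span XY, ΣM about X with M_Y applied at Y: R_Y^{XY}·10.5 = 0 + 178.9, so R_Y^{XY} = 17.04 kip and R_X = 0 − 17.04 = -17.04 kip.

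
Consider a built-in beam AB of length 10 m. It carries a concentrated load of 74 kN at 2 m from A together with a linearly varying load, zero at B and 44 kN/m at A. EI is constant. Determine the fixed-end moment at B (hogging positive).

M_B = 170.3 kN·m

Take the two fixed-end moments M_A, M_B as redundants; the released structure is the simple span AB.
Simple-span end rotations at A and B under the given loads:
  at A: point load 74 at a = 2: Pab(L + b)/(6LEI) = 355.2/EI
  at B: point load 74 at a = 2: Pab(L + a)/(6LEI) = 236.8/EI
  at A: triangular load, peak 44: w₀L³/(45EI) = 977.8/EI
  at B: triangular load, peak 44: 7w₀L³/(360EI) = 855.6/EI
  θ_A0 = 1333/EI,  θ_B0 = 1092/EI
Flexibility coefficients: a unit moment at one end gives L/(3EI) there and L/(6EI) at the far end, so f₁₁ = f₂₂ = 3.333/EI and f₁₂ = f₂₁ = 1.667/EI.
Compatibility — zero rotation at each built-in end:
  3.333 M_A + 1.667 M_B = 1333
  1.667 M_A + 3.333 M_B = 1092
Solving the pair gives M_A = 314.7 kN·m and M_B = 170.3 kN·m (hogging).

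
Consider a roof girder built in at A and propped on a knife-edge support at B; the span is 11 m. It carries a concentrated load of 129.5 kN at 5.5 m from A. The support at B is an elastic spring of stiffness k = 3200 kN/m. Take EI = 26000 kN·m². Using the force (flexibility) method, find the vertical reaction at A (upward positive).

Take the reaction at B as the redundant and release it; the primary structure is a cantilever fixed at A.
Primary-structure tip deflection at B by superposition:
  point load 129.5 at a = 5.5: Pa²(3L − a)/(6EI) = 17955/EI
Flexibility coefficient — unit upward force at B: δ_{BB} = L³/(3EI) = 443.7/EI.
With EI = 26000 kN·m²: δ_0 = 0.69056 m and δ_{BB} = 0.017064 m/kN.
Compatibility — the spring shortens by R_B/k under the reaction it provides: δ_0 − R_B·δ_{BB} = R_B/k. With 1/k = 0.000313 m/kN, R_B = δ_0 / (δ_{BB} + 1/k) = 0.69056 / (0.017064 + 0.000313) = 39.74 kN.
Vertical equilibrium: R_A = ΣP − R_B = 129.5 − 39.74 = 89.76 kN.

R_A = 89.76 kN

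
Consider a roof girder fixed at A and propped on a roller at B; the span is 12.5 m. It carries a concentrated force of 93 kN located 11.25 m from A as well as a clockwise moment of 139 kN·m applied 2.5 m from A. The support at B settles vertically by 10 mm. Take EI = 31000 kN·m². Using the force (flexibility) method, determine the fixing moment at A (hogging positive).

Remove the prop at B; the released (primary) structure is a cantilever built in at A.
Free-end deflection of the primary structure under the applied loading (downward +):
  point load 93 at a = 11.25: Pa²(3L − a)/(6EI) = 51495/EI
  clockwise couple 139 at a = 2.5: M₀a(2L − a)/(2EI) = 3909/EI
  δ_0 = 55404/EI
Flexibility coefficient — unit upward force at B: δ_{BB} = L³/(3EI) = 651/EI.
With EI = 31000 kN·m²: δ_0 = 1.7872 m and δ_{BB} = 0.021001 m/kN.
Compatibility — the beam at B must follow the support down by 0.01 m: δ_0 − R_B·δ_{BB} = 0.01, so R_B = (1.7872 − 0.01)/0.021001 = 84.63 kN.
Moment equilibrium about A: M_A = Σ(load moments about A) − R_B·L = 1185 − 84.63×12.5 = 127.4 kN·m.

M_A = 127.4 kN·m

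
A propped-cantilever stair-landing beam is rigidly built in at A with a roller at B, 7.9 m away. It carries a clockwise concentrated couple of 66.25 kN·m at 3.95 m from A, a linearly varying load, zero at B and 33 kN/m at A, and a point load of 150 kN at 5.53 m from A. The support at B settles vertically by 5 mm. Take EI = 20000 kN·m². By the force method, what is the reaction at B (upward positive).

R_B = 119.4 kN

Release the roller at B. Primary structure: cantilever fixed at A.
Free-end deflection of the primary structure under the applied loading (downward +):
  clockwise couple 66.25 at a = 3.95: M₀a(2L − a)/(2EI) = 1550/EI
  triangular load, peak 33 at the fixed end: w₀L⁴/(30EI) = 4285/EI
  point load 150 at a = 5.53: Pa²(3L − a)/(6EI) = 13891/EI
  δ_0 = 19726/EI
Flexibility coefficient — unit upward force at B: δ_{BB} = L³/(3EI) = 164.3/EI.
With EI = 20000 kN·m²: δ_0 = 0.98632 m and δ_{BB} = 0.008217 m/kN.
Compatibility — the beam at B must follow the support down by 0.005 m: δ_0 − R_B·δ_{BB} = 0.005, so R_B = (0.98632 − 0.005)/0.008217 = 119.4 kN.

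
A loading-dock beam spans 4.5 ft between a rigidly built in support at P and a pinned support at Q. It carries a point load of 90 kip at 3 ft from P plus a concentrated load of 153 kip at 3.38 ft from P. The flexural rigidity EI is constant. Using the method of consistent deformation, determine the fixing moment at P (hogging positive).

M_P = 140.4 kip·ft

Take the reaction at Q as the redundant and release it; the primary structure is a cantilever fixed at P.
Primary-structure tip deflection at Q by superposition:
  point load 90 at a = 3: Pa²(3L − a)/(6EI) = 1418/EI
  point load 153 at a = 3.38: Pa²(3L − a)/(6EI) = 2948/EI
  δ_0 = 4366/EI
Flexibility coefficient — unit upward force at Q: δ_{QQ} = L³/(3EI) = 30.38/EI.
Compatibility at Q: δ_0 − R_Q·δ_{QQ} = 0, so R_Q = 4366/30.38 = 143.7 kip.
Moment equilibrium about P: M_P = Σ(load moments about P) − R_Q·L = 787.1 − 143.7×4.5 = 140.4 kip·ft.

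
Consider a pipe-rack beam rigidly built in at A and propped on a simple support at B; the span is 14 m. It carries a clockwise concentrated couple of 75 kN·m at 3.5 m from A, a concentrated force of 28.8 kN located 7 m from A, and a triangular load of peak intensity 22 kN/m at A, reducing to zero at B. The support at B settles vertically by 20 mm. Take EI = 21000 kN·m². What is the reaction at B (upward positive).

R_B = 42.86 kN

Release the roller at B. Primary structure: cantilever fixed at A.
Primary-structure tip deflection at B by superposition:
  clockwise couple 75 at a = 3.5: M₀a(2L − a)/(2EI) = 3216/EI
  point load 28.8 at a = 7: Pa²(3L − a)/(6EI) = 8232/EI
  triangular load, peak 22 at the fixed end: w₀L⁴/(30EI) = 28172/EI
  δ_0 = 39619/EI
Tip deflection under a unit load at B: L³/(3EI) = 914.7/EI.
With EI = 21000 kN·m²: δ_0 = 1.8866 m and δ_{BB} = 0.043556 m/kN.
Compatibility — the beam at B must follow the support down by 0.02 m: δ_0 − R_B·δ_{BB} = 0.02, so R_B = (1.8866 − 0.02)/0.043556 = 42.86 kN.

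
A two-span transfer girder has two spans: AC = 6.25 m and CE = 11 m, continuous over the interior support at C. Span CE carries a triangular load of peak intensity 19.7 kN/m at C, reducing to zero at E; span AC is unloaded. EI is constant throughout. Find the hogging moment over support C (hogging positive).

Release continuity at C by inserting a hinge; the redundant is the internal moment M_C. The primary structure is two simply-supported spans AC and CE.
Rotations at C on the released spans (each span's end-slope, ×1/EI):
  span CE: triangular load, peak 19.7: w₀L³/(45EI) = 582.7/EI
  relative rotation θ_0 = (0 + 582.7)/EI = 582.7/EI
A unit hogging moment at C produces rotation L₁/(3EI) + L₂/(3EI) = 5.75/EI.
Slope continuity at C: θ_0 = M_C·5.75/EI, so M_C = 582.7/5.75 = 101.3 kN·m (hogging).

M_C = 101.3 kN·m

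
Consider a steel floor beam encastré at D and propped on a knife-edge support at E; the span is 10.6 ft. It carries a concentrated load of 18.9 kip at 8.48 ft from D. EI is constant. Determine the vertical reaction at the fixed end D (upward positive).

Release the roller at E. Primary structure: cantilever fixed at D.
Downward deflection at the released point E due to the loads:
  point load 18.9 at a = 8.48: Pa²(3L − a)/(6EI) = 5282/EI
Flexibility coefficient — unit upward force at E: δ_{EE} = L³/(3EI) = 397/EI.
Compatibility at E: δ_0 − R_E·δ_{EE} = 0, so R_E = 5282/397 = 13.31 kip.
Vertical equilibrium: R_D = ΣP − R_E = 18.9 − 13.31 = 5.594 kip.

R_D = 5.594 kip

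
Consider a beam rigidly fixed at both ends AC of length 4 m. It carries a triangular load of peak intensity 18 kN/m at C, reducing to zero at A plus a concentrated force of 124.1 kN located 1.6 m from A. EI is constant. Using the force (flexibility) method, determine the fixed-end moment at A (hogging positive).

M_A = 81.08 kN·m

Take the two fixed-end moments M_A, M_C as redundants; the released structure is the simple span AC.
Simple-span end rotations at A and C under the given loads:
  at A: triangular load, peak 18: 7w₀L³/(360EI) = 22.4/EI
  at C: triangular load, peak 18: w₀L³/(45EI) = 25.6/EI
  at A: point load 124.1 at a = 1.6: Pab(L + b)/(6LEI) = 127.1/EI
  at C: point load 124.1 at a = 1.6: Pab(L + a)/(6LEI) = 111.2/EI
  θ_A0 = 149.5/EI,  θ_C0 = 136.8/EI
Flexibility coefficients: a unit moment at one end gives L/(3EI) there and L/(6EI) at the far end, so f₁₁ = f₂₂ = 1.333/EI and f₁₂ = f₂₁ = 0.6667/EI.
Compatibility — zero rotation at each built-in end:
  1.333 M_A + 0.6667 M_C = 149.5
  0.6667 M_A + 1.333 M_C = 136.8
Solving the pair gives M_A = 81.08 kN·m and M_C = 62.05 kN·m (hogging).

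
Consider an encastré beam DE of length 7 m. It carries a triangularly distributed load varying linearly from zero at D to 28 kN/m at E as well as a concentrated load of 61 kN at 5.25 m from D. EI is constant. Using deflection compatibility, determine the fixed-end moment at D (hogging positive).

Take the two fixed-end moments M_D, M_E as redundants; the released structure is the simple span DE.
Simple-span end rotations at D and E under the given loads:
  at D: triangular load, peak 28: 7w₀L³/(360EI) = 186.7/EI
  at E: triangular load, peak 28: w₀L³/(45EI) = 213.4/EI
  at D: point load 61 at a = 5.25: Pab(L + b)/(6LEI) = 116.8/EI
  at E: point load 61 at a = 5.25: Pab(L + a)/(6LEI) = 163.5/EI
  θ_D0 = 303.5/EI,  θ_E0 = 376.9/EI
Flexibility coefficients: a unit moment at one end gives L/(3EI) there and L/(6EI) at the far end, so f₁₁ = f₂₂ = 2.333/EI and f₁₂ = f₂₁ = 1.167/EI.
Compatibility — zero rotation at each built-in end:
  2.333 M_D + 1.167 M_E = 303.5
  1.167 M_D + 2.333 M_E = 376.9
Solving the pair gives M_D = 65.75 kN·m and M_E = 128.6 kN·m (hogging).

M_D = 65.75 kN·m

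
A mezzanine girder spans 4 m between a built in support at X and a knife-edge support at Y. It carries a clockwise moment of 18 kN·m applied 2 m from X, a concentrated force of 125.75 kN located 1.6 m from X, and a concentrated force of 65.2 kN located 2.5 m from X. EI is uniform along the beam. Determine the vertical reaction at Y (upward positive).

Release the roller at Y. Primary structure: cantilever fixed at X.
Free-end deflection of the primary structure under the applied loading (downward +):
  clockwise couple 18 at a = 2: M₀a(2L − a)/(2EI) = 108/EI
  point load 125.75 at a = 1.6: Pa²(3L − a)/(6EI) = 558/EI
  point load 65.2 at a = 2.5: Pa²(3L − a)/(6EI) = 645.2/EI
  δ_0 = 1311/EI
Tip deflection under a unit load at Y: L³/(3EI) = 21.33/EI.
Compatibility at Y: δ_0 − R_Y·δ_{YY} = 0, so R_Y = 1311/21.33 = 61.46 kN.

R_Y = 61.46 kN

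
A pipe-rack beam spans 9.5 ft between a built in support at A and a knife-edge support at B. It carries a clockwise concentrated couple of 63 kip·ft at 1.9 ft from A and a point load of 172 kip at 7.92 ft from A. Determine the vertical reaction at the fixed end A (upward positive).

R_A = 38.93 kip

Take the reaction at B as the redundant and release it; the primary structure is a cantilever fixed at A.
Primary-structure tip deflection at B by superposition:
  clockwise couple 63 at a = 1.9: M₀a(2L − a)/(2EI) = 1023/EI
  point load 172 at a = 7.92: Pa²(3L − a)/(6EI) = 37006/EI
  δ_0 = 38030/EI
Tip deflection under a unit load at B: L³/(3EI) = 285.8/EI.
The prop prevents deflection at B: R_B = δ_0/δ_{BB} = 38030/285.8 = 133.1 kip.
Vertical equilibrium: R_A = ΣP − R_B = 172 − 133.1 = 38.93 kip.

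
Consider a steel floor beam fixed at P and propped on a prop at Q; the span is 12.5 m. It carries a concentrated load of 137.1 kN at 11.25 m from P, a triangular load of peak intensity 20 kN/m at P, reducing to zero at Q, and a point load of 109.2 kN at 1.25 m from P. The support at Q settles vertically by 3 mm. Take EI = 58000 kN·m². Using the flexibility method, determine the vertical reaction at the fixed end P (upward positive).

R_P = 228.4 kN

Remove the prop at Q; the released (primary) structure is a cantilever built in at P.
Free-end deflection of the primary structure under the applied loading (downward +):
  point load 137.1 at a = 11.25: Pa²(3L − a)/(6EI) = 75914/EI
  triangular load, peak 20 at the fixed end: w₀L⁴/(30EI) = 16276/EI
  point load 109.2 at a = 1.25: Pa²(3L − a)/(6EI) = 1031/EI
  δ_0 = 93221/EI
Tip deflection under a unit load at Q: L³/(3EI) = 651/EI.
With EI = 58000 kN·m²: δ_0 = 1.6073 m and δ_{QQ} = 0.011225 m/kN.
Compatibility — the beam at Q must follow the support down by 0.003 m: δ_0 − R_Q·δ_{QQ} = 0.003, so R_Q = (1.6073 − 0.003)/0.011225 = 142.9 kN.
Vertical equilibrium: R_P = ΣP − R_Q = 371.3 − 142.9 = 228.4 kN.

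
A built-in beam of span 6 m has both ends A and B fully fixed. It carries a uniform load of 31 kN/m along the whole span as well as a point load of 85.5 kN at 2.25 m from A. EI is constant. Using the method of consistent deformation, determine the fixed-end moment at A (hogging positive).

M_A = 168.1 kN·m

Take the two fixed-end moments M_A, M_B as redundants; the released structure is the simple span AB.
Simple-span end rotations at A and B under the given loads:
  at A: UDL 31: wL³/(24EI) = 279/EI
  at B: UDL 31: wL³/(24EI) = 279/EI
  at A: point load 85.5 at a = 2.25: Pab(L + b)/(6LEI) = 195.4/EI
  at B: point load 85.5 at a = 2.25: Pab(L + a)/(6LEI) = 165.3/EI
  θ_A0 = 474.4/EI,  θ_B0 = 444.3/EI
Flexibility coefficients: a unit moment at one end gives L/(3EI) there and L/(6EI) at the far end, so f₁₁ = f₂₂ = 2/EI and f₁₂ = f₂₁ = 1/EI.
Compatibility — zero rotation at each built-in end:
  2 M_A + 1 M_B = 474.4
  1 M_A + 2 M_B = 444.3
Solving the pair gives M_A = 168.1 kN·m and M_B = 138.1 kN·m (hogging).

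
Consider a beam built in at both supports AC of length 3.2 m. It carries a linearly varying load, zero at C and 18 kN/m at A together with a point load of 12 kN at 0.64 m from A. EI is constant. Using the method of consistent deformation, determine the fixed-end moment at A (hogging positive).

M_A = 14.13 kN·m

Take the two fixed-end moments M_A, M_C as redundants; the released structure is the simple span AC.
End rotations of the released simple span under the applied load (×1/EI):
  at A: triangular load, peak 18: w₀L³/(45EI) = 13.11/EI
  at C: triangular load, peak 18: 7w₀L³/(360EI) = 11.47/EI
  at A: point load 12 at a = 0.64: Pab(L + b)/(6LEI) = 5.898/EI
  at C: point load 12 at a = 0.64: Pab(L + a)/(6LEI) = 3.932/EI
  θ_A0 = 19.01/EI,  θ_C0 = 15.4/EI
Flexibility coefficients: a unit moment at one end gives L/(3EI) there and L/(6EI) at the far end, so f₁₁ = f₂₂ = 1.067/EI and f₁₂ = f₂₁ = 0.5333/EI.
Compatibility — zero rotation at each built-in end:
  1.067 M_A + 0.5333 M_C = 19.01
  0.5333 M_A + 1.067 M_C = 15.4
Solving the pair gives M_A = 14.13 kN·m and M_C = 7.373 kN·m (hogging).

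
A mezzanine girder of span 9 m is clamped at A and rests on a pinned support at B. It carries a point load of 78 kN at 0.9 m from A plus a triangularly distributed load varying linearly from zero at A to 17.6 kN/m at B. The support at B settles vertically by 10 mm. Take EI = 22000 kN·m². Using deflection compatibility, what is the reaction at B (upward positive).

R_B = 43.79 kN

Remove the prop at B; the released (primary) structure is a cantilever built in at A.
Deflection at B on the released cantilever, summing each load's contribution:
  point load 78 at a = 0.9: Pa²(3L − a)/(6EI) = 274.8/EI
  triangular load, peak 17.6 at the free end: 11w₀L⁴/(120EI) = 10585/EI
  δ_0 = 10860/EI
Tip deflection under a unit load at B: L³/(3EI) = 243/EI.
With EI = 22000 kN·m²: δ_0 = 0.49363 m and δ_{BB} = 0.011045 m/kN.
Compatibility — the beam at B must follow the support down by 0.01 m: δ_0 − R_B·δ_{BB} = 0.01, so R_B = (0.49363 − 0.01)/0.011045 = 43.79 kN.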